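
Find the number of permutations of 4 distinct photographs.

The number of ways to arrange 4 distinct objects is 4!.

Final answer: 4! = 24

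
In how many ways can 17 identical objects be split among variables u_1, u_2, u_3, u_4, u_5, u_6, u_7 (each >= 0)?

Stars and bars with 17 stars and 6 bars:
C(17+7-1, 7-1) = C(23,6).

Final answer: C(23,6) = 100947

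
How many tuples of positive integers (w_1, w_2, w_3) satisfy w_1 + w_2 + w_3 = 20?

Substitute w'_i = w_i - 1 (so w'_i >= 0). Then sum w'_i = 20 - 3 = 17.
Stars and bars: C(17+3-1, 3-1) = C(19,2).

Final answer: C(19,2) = 171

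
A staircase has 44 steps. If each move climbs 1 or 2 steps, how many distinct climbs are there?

Let f(n) be the number of climbs. Removing the last move (1 or 2 steps) gives f(n) = f(n-1) + f(n-2); base cases f(1)=1, f(2)=2.
Iterating the recurrence: f(1)=1, f(2)=2, f(3)=3, f(4)=5, f(5)=8, f(6)=13, f(7)=21, f(8)=34, f(9)=55, f(10)=89, f(11)=144, f(12)=233, f(13)=377, f(14)=610, f(15)=987, f(16)=1597, f(17)=2584, f(18)=4181, f(19)=6765, f(20)=10946, f(21)=17711, f(22)=28657, f(23)=46368, f(24)=75025, f(25)=121393, f(26)=196418, f(27)=317811, f(28)=514229, f(29)=832040, f(30)=1346269, f(31)=2178309, f(32)=3524578, f(33)=5702887, f(34)=9227465, f(35)=14930352, f(36)=24157817, f(37)=39088169, f(38)=63245986, f(39)=102334155, f(40)=165580141, f(41)=267914296, f(42)=433494437, f(43)=701408733, f(44)=1134903170.

Final answer: 1134903170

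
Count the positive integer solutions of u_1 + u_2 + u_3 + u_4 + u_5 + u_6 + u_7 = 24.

Substitute u'_i = u_i - 1 (so u'_i >= 0). Then sum u'_i = 24 - 7 = 17.
Stars and bars: C(17+7-1, 7-1) = C(23,6).

Final answer: C(23,6) = 100947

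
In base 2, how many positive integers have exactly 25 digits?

Leading digit: 1 options (nonzero). Other 24 digit(s): 2 options each.
Total: 1 x 2^24.

Final answer: 16777216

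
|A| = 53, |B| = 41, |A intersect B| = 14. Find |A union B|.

|A union B| = |A| + |B| - |A intersect B| = 53 + 41 - 14.

Final answer: 80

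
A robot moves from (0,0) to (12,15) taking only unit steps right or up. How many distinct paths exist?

Each path has 12 right steps and 15 up steps in some order (27 steps total).
Choose which 15 of the 27 steps are up: C(27,15).

Final answer: C(27,15) = 17383860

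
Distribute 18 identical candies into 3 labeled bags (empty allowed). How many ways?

Stars and bars: C(n+k-1, k-1) = C(20,2).

Final answer: C(20,2) = 190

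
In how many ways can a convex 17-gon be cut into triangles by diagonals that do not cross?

This is counted by the nth Catalan number C_n. Here n = 17 - 2 = 15.
Using C_0 = 1 and C_(k+1) = C_k x 2(2k+1)/(k+2), build up term by term: C_1=1, C_2=2, C_3=5, C_4=14, C_5=42, C_6=132, C_7=429, C_8=1430, C_9=4862, C_10=16796, C_11=58786, C_12=208012, C_13=742900, C_14=2674440, C_15=9694845.

Final answer: C_{15} = 9694845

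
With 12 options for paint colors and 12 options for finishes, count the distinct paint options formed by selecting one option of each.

By the multiplication principle: 12 x 12.

Final answer: 144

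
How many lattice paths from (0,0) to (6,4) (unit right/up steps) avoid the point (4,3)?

Total paths to (6,4): C(10,4) = 210.
Paths through (4,3): C(7,3) x C(3,1) = 105.
Avoiding (4,3): 210 - 105.

Final answer: 105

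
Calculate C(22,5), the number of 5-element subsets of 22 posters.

C(22,5) = 22!/(5! x (22-5)!).

Final answer: C(22,5) = 26334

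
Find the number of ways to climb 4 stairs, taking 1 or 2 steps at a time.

Let f(n) count the ways. The last step is size 1 or 2, so f(n) = f(n-1) + f(n-2) with f(1)=1, f(2)=2.
Computing successive values: f(1)=1, f(2)=2, f(3)=3, f(4)=5.

Final answer: 5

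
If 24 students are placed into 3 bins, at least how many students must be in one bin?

By the pigeonhole principle: ceiling(24/3).

Final answer: 8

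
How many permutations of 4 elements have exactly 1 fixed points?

Choose which 1 elements are fixed: C(4,1) = 4.
Derange the remaining 3 using D(j) = (j-1)(D(j-1) + D(j-2)), D(0)=1, D(1)=0: D(2)=1, D(3)=2.
Total: 4 x 2.

Final answer: C(4,1) D(3) = 8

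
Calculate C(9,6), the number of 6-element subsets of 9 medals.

C(9,6) = 9!/(6! x (9-6)!).

Final answer: C(9,6) = 84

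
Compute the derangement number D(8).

Use the recurrence D(n) = (n-1)(D(n-1) + D(n-2)) with D(0)=1, D(1)=0.
Building up: D(2)=1, D(3)=2, D(4)=9, D(5)=44, D(6)=265, D(7)=1854.
D(8) = 7 x (D(7) + D(6)) = 7 x (1854 + 265).

Final answer: D(8) = 14833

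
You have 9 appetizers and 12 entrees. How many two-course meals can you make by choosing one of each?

By the multiplication principle: 9 x 12.

Final answer: 108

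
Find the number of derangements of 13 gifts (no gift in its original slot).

Derangements satisfy D(n) = (n-1)(D(n-1) + D(n-2)), starting from D(0)=1, D(1)=0.
D(2) = 1 x (0 + 1) = 1
D(3) = 2 x (1 + 0) = 2
D(4) = 3 x (2 + 1) = 9
D(5) = 4 x (9 + 2) = 44
D(6) = 5 x (44 + 9) = 265
D(7) = 6 x (265 + 44) = 1854
D(8) = 7 x (1854 + 265) = 14833
D(9) = 8 x (14833 + 1854) = 133496
D(10) = 9 x (133496 + 14833) = 1334961
D(11) = 10 x (1334961 + 133496) = 14684570
D(12) = 11 x (14684570 + 1334961) = 176214841
D(13) = 12 x (D(12) + D(11)) = 12 x (176214841 + 14684570)

Final answer: D(13) = 2290792932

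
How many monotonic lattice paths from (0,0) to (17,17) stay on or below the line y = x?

Total monotonic paths to (17,17): C(34,17) = 2333606220.
A path is bad iff it touches y = x + 1; reflecting its initial segment maps bad paths bijectively onto all paths to (16,18), of which there are C(34,18) = 2203961430.
Valid Dyck paths: 2333606220 - 2203961430.
(Check: C(34,17) - C(34,18) = C(34,17)/18, the Catalan number C_{17}.)

Final answer: C_{17} = 129644790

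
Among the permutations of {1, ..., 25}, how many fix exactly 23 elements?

Choose which 23 elements are fixed: C(25,23) = 300.
Derange the remaining 2 using D(j) = (j-1)(D(j-1) + D(j-2)), D(0)=1, D(1)=0: D(2)=1.
Total: 300 x 1.

Final answer: C(25,23) D(2) = 300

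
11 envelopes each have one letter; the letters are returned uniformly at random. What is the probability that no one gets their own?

Use the recurrence D(n) = (n-1)(D(n-1) + D(n-2)) with D(0)=1, D(1)=0.
Building up: D(2)=1, D(3)=2, D(4)=9, D(5)=44, D(6)=265, D(7)=1854, D(8)=14833, D(9)=133496, D(10)=1334961, D(11)=14684570.
Total arrangements: 11! = 39916800.
Probability = D(11)/11! = 1468457/3991680.

Final answer: D(11)/11! = 14684570/39916800 = 0.367879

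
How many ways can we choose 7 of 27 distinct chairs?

C(27,7) = 27!/(7! x 20!).

Final answer: \binom{27}{7} = 888030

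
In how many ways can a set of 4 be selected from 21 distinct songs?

C(21,4) = 21!/(4! x 17!).

Final answer: \binom{21}{4} = 5985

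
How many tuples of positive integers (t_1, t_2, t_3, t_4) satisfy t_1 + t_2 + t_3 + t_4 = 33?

Substitute t'_i = t_i - 1 (so t'_i >= 0). Then sum t'_i = 33 - 4 = 29.
Stars and bars: C(29+4-1, 4-1) = C(32,3).

Final answer: C(32,3) = 4960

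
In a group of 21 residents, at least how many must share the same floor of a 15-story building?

There are 15 possible values for floor of a 15-story building. With 21 residents and 15 categories, by pigeonhole: ceiling(21/15).

Final answer: 2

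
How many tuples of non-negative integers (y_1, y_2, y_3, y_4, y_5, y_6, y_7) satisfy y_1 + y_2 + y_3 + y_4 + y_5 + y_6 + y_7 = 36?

Stars and bars with 36 stars and 6 bars:
C(36+7-1, 7-1) = C(42,6).

Final answer: C(42,6) = 5245786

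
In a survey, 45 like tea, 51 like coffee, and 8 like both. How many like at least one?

|A union B| = |A| + |B| - |A intersect B| = 45 + 51 - 8.

Final answer: 88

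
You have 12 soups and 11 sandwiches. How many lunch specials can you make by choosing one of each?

By the multiplication principle: 12 x 11.

Final answer: 132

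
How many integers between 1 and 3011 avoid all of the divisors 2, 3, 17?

|div by 2|=1505, |div by 3|=1003, |div by 17|=177.
|div by 2&3|=501, |div by 2&17|=88, |div by 3&17|=59, |div by all|=29.
By inclusion-exclusion, divisible by at least one: 1505+1003+177-501-88-59+29 = 2066.
Not divisible by any: 3011 - 2066.

Final answer: 945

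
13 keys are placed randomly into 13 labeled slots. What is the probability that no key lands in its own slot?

D(n) = (n-1)(D(n-1) + D(n-2)), D(0)=1, D(1)=0.
Building up: D(2)=1, D(3)=2, D(4)=9, D(5)=44, D(6)=265, D(7)=1854, D(8)=14833, D(9)=133496, D(10)=1334961, D(11)=14684570, D(12)=176214841, D(13)=2290792932.
Total arrangements: 13! = 6227020800.
Probability = D(13)/13! = 63633137/172972800.

Final answer: D(13)/13! = 2290792932/6227020800 = 0.367879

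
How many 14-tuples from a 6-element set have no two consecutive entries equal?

Let g(n) count such strings. g(1) = 6, and each valid string of length n-1 extends in 5 ways (any symbol but the last), so g(n) = 5 g(n-1).
Total: g(14) = 6 x 5^13.

Final answer: 6 x 5^{13} = 7324218750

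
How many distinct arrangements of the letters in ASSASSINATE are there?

Letters (A:3, E:1, I:1, N:1, S:4, T:1). Total letters: 11.
Permutations = 11!/(4! x 3!).

Final answer: 277200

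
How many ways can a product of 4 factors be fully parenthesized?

This is counted by the nth Catalan number C_n. Here n = 4 - 1 = 3.
Using C_0 = 1 and C_(k+1) = C_k x 2(2k+1)/(k+2), build up term by term: C_1=1, C_2=2, C_3=5.

Final answer: C_{3} = 5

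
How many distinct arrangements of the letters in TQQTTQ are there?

Letters (Q:3, T:3). Total letters: 6.
Permutations = 6!/(3! x 3!).

Final answer: 20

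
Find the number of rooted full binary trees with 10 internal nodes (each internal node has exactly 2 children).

This is a standard Catalan-number count: the answer is C_n. Here n = 10.
Using C_0 = 1 and C_(k+1) = C_k x 2(2k+1)/(k+2), build up term by term: C_1=1, C_2=2, C_3=5, C_4=14, C_5=42, C_6=132, C_7=429, C_8=1430, C_9=4862, C_10=16796.

Final answer: C_{10} = 16796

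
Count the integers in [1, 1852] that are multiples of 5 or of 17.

Multiples of 5: 370. Multiples of 17: 108. Of both (lcm=85): 21.
By inclusion-exclusion: 370 + 108 - 21.

Final answer: 457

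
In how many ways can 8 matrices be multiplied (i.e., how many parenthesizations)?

The structures are counted by the Catalan number C_n. Here n = 8 - 1 = 7.
C_n = C(2n,n) - C(2n,n+1), so C_{7} = C(14,7) - C(14,8) = 3432 - 3003.

Final answer: C_{7} = 429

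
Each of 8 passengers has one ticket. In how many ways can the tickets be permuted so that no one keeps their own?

D(n) = (n-1)(D(n-1) + D(n-2)), D(0)=1, D(1)=0.
D(2) = 1 x (0 + 1) = 1
D(3) = 2 x (1 + 0) = 2
D(4) = 3 x (2 + 1) = 9
D(5) = 4 x (9 + 2) = 44
D(6) = 5 x (44 + 9) = 265
D(7) = 6 x (265 + 44) = 1854
D(8) = 7 x (D(7) + D(6)) = 7 x (1854 + 265)

Final answer: D(8) = 14833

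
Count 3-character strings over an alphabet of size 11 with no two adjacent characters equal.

Let g(n) count such strings. g(1) = 11, and each valid string of length n-1 extends in 10 ways (any symbol but the last), so g(n) = 10 g(n-1).
Total: g(3) = 11 x 10^2.

Final answer: 11 x 10^{2} = 1100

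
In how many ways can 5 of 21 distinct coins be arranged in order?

P(21,5) = 21!/(21-5)! = 21!/16!.

Final answer: P(21,5) = 2441880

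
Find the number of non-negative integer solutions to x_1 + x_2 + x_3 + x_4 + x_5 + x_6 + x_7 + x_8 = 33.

Stars and bars with 33 stars and 7 bars:
C(33+8-1, 8-1) = C(40,7).

Final answer: C(40,7) = 18643560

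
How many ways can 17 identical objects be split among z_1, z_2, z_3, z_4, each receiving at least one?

Substitute z'_i = z_i - 1 (so z'_i >= 0). Then sum z'_i = 17 - 4 = 13.
Stars and bars: C(13+4-1, 4-1) = C(16,3).

Final answer: C(16,3) = 560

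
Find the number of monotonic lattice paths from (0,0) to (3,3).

Each path has 3 right steps and 3 up steps in some order (6 steps total).
Choose which 3 of the 6 steps are up: C(6,3).

Final answer: C(6,3) = 20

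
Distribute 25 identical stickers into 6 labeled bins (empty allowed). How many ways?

Stars and bars: C(n+k-1, k-1) = C(30,5).

Final answer: C(30,5) = 142506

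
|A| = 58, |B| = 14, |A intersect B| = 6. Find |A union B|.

|A union B| = |A| + |B| - |A intersect B| = 58 + 14 - 6.

Final answer: 66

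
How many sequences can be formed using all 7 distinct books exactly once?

The number of ways to arrange 7 distinct objects is 7!.

Final answer: 7! = 5040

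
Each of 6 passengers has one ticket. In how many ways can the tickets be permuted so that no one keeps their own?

Use the recurrence D(n) = (n-1)(D(n-1) + D(n-2)) with D(0)=1, D(1)=0.
D(2) = 1 x (0 + 1) = 1
D(3) = 2 x (1 + 0) = 2
D(4) = 3 x (2 + 1) = 9
D(5) = 4 x (9 + 2) = 44
D(6) = 5 x (D(5) + D(4)) = 5 x (44 + 9)

Final answer: D(6) = 265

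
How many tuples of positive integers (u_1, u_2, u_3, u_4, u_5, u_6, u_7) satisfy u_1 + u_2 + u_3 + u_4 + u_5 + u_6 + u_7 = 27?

Substitute u'_i = u_i - 1 (so u'_i >= 0). Then sum u'_i = 27 - 7 = 20.
Stars and bars: C(20+7-1, 7-1) = C(26,6).

Final answer: C(26,6) = 230230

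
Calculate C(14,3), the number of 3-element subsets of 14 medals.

C(14,3) = 14!/(3! x 11!).

Final answer: \binom{14}{3} = 364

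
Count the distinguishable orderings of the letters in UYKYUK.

Letters (K:2, U:2, Y:2). Total letters: 6.
Permutations = 6!/(2! x 2! x 2!).

Final answer: 90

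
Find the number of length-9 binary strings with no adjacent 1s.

A valid string ends in 0 (append to any length-(n-1) valid string) or in 01 (append to any length-(n-2) valid string), so a(n) = a(n-1) + a(n-2) with a(1)=2, a(2)=3.
Building up term by term: a(1)=2, a(2)=3, a(3)=5, a(4)=8, a(5)=13, a(6)=21, a(7)=34, a(8)=55, a(9)=89.

Final answer: 89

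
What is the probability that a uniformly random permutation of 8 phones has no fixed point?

Use the recurrence D(n) = (n-1)(D(n-1) + D(n-2)) with D(0)=1, D(1)=0.
Building up: D(2)=1, D(3)=2, D(4)=9, D(5)=44, D(6)=265, D(7)=1854, D(8)=14833.
Total arrangements: 8! = 40320.
Probability = D(8)/8! = 2119/5760.

Final answer: D(8)/8! = 14833/40320 = 0.367882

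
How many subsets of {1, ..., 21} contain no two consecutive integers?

Let a(n) count such subsets of {1, ..., n}. Either n is excluded (a(n-1) ways) or n is included, forcing n-1 out (a(n-2) ways), so a(n) = a(n-1) + a(n-2) with a(1)=2, a(2)=3.
Computing successive values: a(1)=2, a(2)=3, a(3)=5, a(4)=8, a(5)=13, a(6)=21, a(7)=34, a(8)=55, a(9)=89, a(10)=144, a(11)=233, a(12)=377, a(13)=610, a(14)=987, a(15)=1597, a(16)=2584, a(17)=4181, a(18)=6765, a(19)=10946, a(20)=17711, a(21)=28657.

Final answer: 28657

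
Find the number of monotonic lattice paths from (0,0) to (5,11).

Each path has 5 right steps and 11 up steps in some order (16 steps total).
Choose which 11 of the 16 steps are up: C(16,11).

Final answer: C(16,11) = 4368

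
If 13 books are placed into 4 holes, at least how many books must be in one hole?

By the pigeonhole principle: ceiling(13/4).

Final answer: 4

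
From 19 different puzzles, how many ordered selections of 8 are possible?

P(19,8) = 19!/(19-8)! = 19!/11!.

Final answer: P(19,8) = 3047466240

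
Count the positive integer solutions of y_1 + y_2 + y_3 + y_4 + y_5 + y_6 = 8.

Substitute y'_i = y_i - 1 (so y'_i >= 0). Then sum y'_i = 8 - 6 = 2.
Stars and bars: C(2+6-1, 6-1) = C(7,5).

Final answer: C(7,5) = 21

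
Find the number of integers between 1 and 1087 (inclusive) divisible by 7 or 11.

Multiples of 7: 155. Multiples of 11: 98. Of both (lcm=77): 14.
By inclusion-exclusion: 155 + 98 - 14.

Final answer: 239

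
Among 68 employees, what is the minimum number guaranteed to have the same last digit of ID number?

There are 10 possible values for last digit of ID number. With 68 employees and 10 categories, by pigeonhole: ceiling(68/10).

Final answer: 7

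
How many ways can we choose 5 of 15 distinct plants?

C(15,5) = 15!/(5! x 10!).

Final answer: \binom{15}{5} = 3003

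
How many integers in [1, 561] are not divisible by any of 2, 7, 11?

|div by 2|=280, |div by 7|=80, |div by 11|=51.
|div by 2&7|=40, |div by 2&11|=25, |div by 7&11|=7, |div by all|=3.
By inclusion-exclusion, divisible by at least one: 280+80+51-40-25-7+3 = 342.
Not divisible by any: 561 - 342.

Final answer: 219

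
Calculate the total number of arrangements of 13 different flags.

The number of ways to arrange 13 distinct objects is 13!.

Final answer: 13! = 6227020800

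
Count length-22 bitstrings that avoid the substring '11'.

A valid string ends in 0 (append to any length-(n-1) valid string) or in 01 (append to any length-(n-2) valid string), so a(n) = a(n-1) + a(n-2) with a(1)=2, a(2)=3.
Iterating the recurrence: a(1)=2, a(2)=3, a(3)=5, a(4)=8, a(5)=13, a(6)=21, a(7)=34, a(8)=55, a(9)=89, a(10)=144, a(11)=233, a(12)=377, a(13)=610, a(14)=987, a(15)=1597, a(16)=2584, a(17)=4181, a(18)=6765, a(19)=10946, a(20)=17711, a(21)=28657, a(22)=46368.

Final answer: 46368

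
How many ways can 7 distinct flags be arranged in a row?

The number of ways to arrange 7 distinct objects is 7!.

Final answer: 7! = 5040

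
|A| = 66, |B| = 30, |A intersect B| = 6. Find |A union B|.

|A union B| = |A| + |B| - |A intersect B| = 66 + 30 - 6.

Final answer: 90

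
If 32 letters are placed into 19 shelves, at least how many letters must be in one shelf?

By the pigeonhole principle: ceiling(32/19).

Final answer: 2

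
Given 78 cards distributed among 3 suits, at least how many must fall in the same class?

By pigeonhole with 78 objects and 3 categories: ceiling(78/3).

Final answer: 26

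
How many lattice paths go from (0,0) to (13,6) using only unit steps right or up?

Each path has 13 right steps and 6 up steps in some order (19 steps total).
Choose which 6 of the 19 steps are up: C(19,6).

Final answer: C(19,6) = 27132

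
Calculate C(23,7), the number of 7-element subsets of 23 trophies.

C(23,7) = 23!/(7! x 16!).

Final answer: \binom{23}{7} = 245157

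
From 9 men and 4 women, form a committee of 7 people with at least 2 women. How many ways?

Sum over valid woman counts:
C(4,2)C(9,5) = 756
C(4,3)C(9,4) = 504
C(4,4)C(9,3) = 84
Total: 756 + 504 + 84.

Final answer: 1344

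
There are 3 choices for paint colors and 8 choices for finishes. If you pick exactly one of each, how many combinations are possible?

By the multiplication principle: 3 x 8.

Final answer: 24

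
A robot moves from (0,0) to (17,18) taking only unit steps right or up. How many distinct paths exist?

Each path has 17 right steps and 18 up steps in some order (35 steps total).
Choose which 18 of the 35 steps are up: C(35,18).

Final answer: C(35,18) = 4537567650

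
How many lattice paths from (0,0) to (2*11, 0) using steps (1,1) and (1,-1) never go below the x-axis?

Total monotonic paths to (11,11): C(22,11) = 705432.
Paths that cross above y=x (reflection bijection): C(22,12) = 646646.
Valid Dyck paths: 705432 - 646646.
(This is the Catalan number C_{11}.)

Final answer: C_{11} = 58786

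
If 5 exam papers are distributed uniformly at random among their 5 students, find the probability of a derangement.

Use the recurrence D(n) = (n-1)(D(n-1) + D(n-2)) with D(0)=1, D(1)=0.
Building up: D(2)=1, D(3)=2, D(4)=9, D(5)=44.
Total arrangements: 5! = 120.
Probability = D(5)/5! = 11/30.

Final answer: D(5)/5! = 44/120 = 0.366667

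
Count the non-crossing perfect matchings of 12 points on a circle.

This is counted by the nth Catalan number C_n. Here n = 12/2 = 6.
Using C_0 = 1 and C_(k+1) = C_k x 2(2k+1)/(k+2), build up term by term: C_1=1, C_2=2, C_3=5, C_4=14, C_5=42, C_6=132.

Final answer: C_{6} = 132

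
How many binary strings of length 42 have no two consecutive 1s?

Let a(n) count valid strings. If the last bit is 0 the prefix is any valid string of length n-1; if it is 1 the string must end in 01 with a valid prefix of length n-2. So a(n) = a(n-1) + a(n-2), a(1)=2, a(2)=3.
Iterating the recurrence: a(1)=2, a(2)=3, a(3)=5, a(4)=8, a(5)=13, a(6)=21, a(7)=34, a(8)=55, a(9)=89, a(10)=144, a(11)=233, a(12)=377, a(13)=610, a(14)=987, a(15)=1597, a(16)=2584, a(17)=4181, a(18)=6765, a(19)=10946, a(20)=17711, a(21)=28657, a(22)=46368, a(23)=75025, a(24)=121393, a(25)=196418, a(26)=317811, a(27)=514229, a(28)=832040, a(29)=1346269, a(30)=2178309, a(31)=3524578, a(32)=5702887, a(33)=9227465, a(34)=14930352, a(35)=24157817, a(36)=39088169, a(37)=63245986, a(38)=102334155, a(39)=165580141, a(40)=267914296, a(41)=433494437, a(42)=701408733.

Final answer: 701408733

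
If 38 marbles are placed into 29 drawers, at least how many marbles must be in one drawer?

By the pigeonhole principle: ceiling(38/29).

Final answer: 2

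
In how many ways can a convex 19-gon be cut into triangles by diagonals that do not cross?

This is counted by the nth Catalan number C_n. Here n = 19 - 2 = 17.
Using C_0 = 1 and C_(k+1) = C_k x 2(2k+1)/(k+2), build up term by term: C_1=1, C_2=2, C_3=5, C_4=14, C_5=42, C_6=132, C_7=429, C_8=1430, C_9=4862, C_10=16796, C_11=58786, C_12=208012, C_13=742900, C_14=2674440, C_15=9694845, C_16=35357670, C_17=129644790.

Final answer: C_{17} = 129644790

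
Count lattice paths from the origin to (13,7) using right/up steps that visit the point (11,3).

Paths (0,0)->(11,3): C(14,3) = 364.
Paths (11,3)->(13,7): C(6,4) = 15.
By multiplication principle: 364 x 15.

Final answer: 5460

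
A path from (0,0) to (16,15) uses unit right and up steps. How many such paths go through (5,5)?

Paths (0,0)->(5,5): C(10,5) = 252.
Paths (5,5)->(16,15): C(21,10) = 352716.
By multiplication principle: 252 x 352716.

Final answer: 88884432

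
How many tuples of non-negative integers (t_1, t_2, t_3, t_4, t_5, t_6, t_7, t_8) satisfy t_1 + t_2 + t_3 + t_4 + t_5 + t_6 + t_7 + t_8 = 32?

Stars and bars with 32 stars and 7 bars:
C(32+8-1, 8-1) = C(39,7).

Final answer: C(39,7) = 15380937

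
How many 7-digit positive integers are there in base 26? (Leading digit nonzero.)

Leading digit: 25 options (nonzero). Other 6 digit(s): 26 options each.
Total: 25 x 26^6.

Final answer: 7722894400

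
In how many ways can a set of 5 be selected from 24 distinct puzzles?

C(24,5) = 24!/(5! x 19!).

Final answer: \binom{24}{5} = 42504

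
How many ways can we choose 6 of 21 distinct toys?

C(21,6) = 21!/(6! x 15!).

Final answer: \binom{21}{6} = 54264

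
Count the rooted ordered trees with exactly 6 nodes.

The structures are counted by the Catalan number C_n. Here n = 6 - 1 = 5.
C_n = (2n)!/(n!(n+1)!), so C_{5} = 10!/(5! x 6!) = C(10,5)/6 = 252/6.

Final answer: C_{5} = 42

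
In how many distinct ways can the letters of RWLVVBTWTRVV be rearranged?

Letters (B:1, L:1, R:2, T:2, V:4, W:2). Total letters: 12.
Permutations = 12!/(4! x 2! x 2! x 2!).

Final answer: 2494800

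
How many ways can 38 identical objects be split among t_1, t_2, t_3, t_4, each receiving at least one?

Substitute t'_i = t_i - 1 (so t'_i >= 0). Then sum t'_i = 38 - 4 = 34.
Stars and bars: C(34+4-1, 4-1) = C(37,3).

Final answer: C(37,3) = 7770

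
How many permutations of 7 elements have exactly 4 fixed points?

Choose which 4 elements are fixed: C(7,4) = 35.
Derange the remaining 3 using D(j) = (j-1)(D(j-1) + D(j-2)), D(0)=1, D(1)=0: D(2)=1, D(3)=2.
Total: 35 x 2.

Final answer: C(7,4) D(3) = 70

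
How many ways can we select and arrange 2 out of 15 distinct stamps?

P(15,2) = 15!/(15-2)! = 15!/13!.

Final answer: P(15,2) = 210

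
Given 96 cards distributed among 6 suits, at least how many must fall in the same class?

By pigeonhole with 96 objects and 6 categories: ceiling(96/6).

Final answer: 16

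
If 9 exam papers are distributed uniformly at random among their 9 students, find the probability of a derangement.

Derangements satisfy D(n) = (n-1)(D(n-1) + D(n-2)), starting from D(0)=1, D(1)=0.
Building up: D(2)=1, D(3)=2, D(4)=9, D(5)=44, D(6)=265, D(7)=1854, D(8)=14833, D(9)=133496.
Total arrangements: 9! = 362880.
Probability = D(9)/9! = 16687/45360.

Final answer: D(9)/9! = 133496/362880 = 0.367879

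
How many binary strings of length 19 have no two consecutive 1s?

A valid string ends in 0 (append to any length-(n-1) valid string) or in 01 (append to any length-(n-2) valid string), so a(n) = a(n-1) + a(n-2) with a(1)=2, a(2)=3.
Building up term by term: a(1)=2, a(2)=3, a(3)=5, a(4)=8, a(5)=13, a(6)=21, a(7)=34, a(8)=55, a(9)=89, a(10)=144, a(11)=233, a(12)=377, a(13)=610, a(14)=987, a(15)=1597, a(16)=2584, a(17)=4181, a(18)=6765, a(19)=10946.

Final answer: 10946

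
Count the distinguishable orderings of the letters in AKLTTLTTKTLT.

Letters (A:1, K:2, L:3, T:6). Total letters: 12.
Permutations = 12!/(6! x 3! x 2!).

Final answer: 55440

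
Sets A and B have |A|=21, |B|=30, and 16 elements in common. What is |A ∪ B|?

|A union B| = |A| + |B| - |A intersect B| = 21 + 30 - 16.

Final answer: 35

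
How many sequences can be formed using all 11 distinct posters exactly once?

The number of ways to arrange 11 distinct objects is 11!.

Final answer: 11! = 39916800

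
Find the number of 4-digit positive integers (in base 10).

These are the integers in [10^3, 10^4), so the count is 10^4 - 10^3 = 9 x 10^3.

Final answer: 9000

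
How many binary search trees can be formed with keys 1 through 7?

This is a standard Catalan-number count: the answer is C_n. Here n = 7.
Using C_0 = 1 and C_(k+1) = C_k x 2(2k+1)/(k+2), build up term by term: C_1=1, C_2=2, C_3=5, C_4=14, C_5=42, C_6=132, C_7=429.

Final answer: C_{7} = 429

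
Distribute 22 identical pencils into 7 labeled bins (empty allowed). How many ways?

Stars and bars: C(n+k-1, k-1) = C(28,6).

Final answer: C(28,6) = 376740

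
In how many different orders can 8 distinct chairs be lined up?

The number of ways to arrange 8 distinct objects is 8!.

Final answer: 8! = 40320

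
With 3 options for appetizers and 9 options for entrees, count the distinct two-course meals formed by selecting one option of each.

By the multiplication principle: 3 x 9.

Final answer: 27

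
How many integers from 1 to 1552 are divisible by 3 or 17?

Multiples of 3: 517. Multiples of 17: 91. Of both (lcm=51): 30.
By inclusion-exclusion: 517 + 91 - 30.

Final answer: 578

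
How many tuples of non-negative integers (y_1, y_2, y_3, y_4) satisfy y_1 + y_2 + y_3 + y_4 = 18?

Stars and bars with 18 stars and 3 bars:
C(18+4-1, 4-1) = C(21,3).

Final answer: C(21,3) = 1330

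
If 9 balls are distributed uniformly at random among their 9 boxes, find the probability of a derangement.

D(n) = (n-1)(D(n-1) + D(n-2)), D(0)=1, D(1)=0.
Building up: D(2)=1, D(3)=2, D(4)=9, D(5)=44, D(6)=265, D(7)=1854, D(8)=14833, D(9)=133496.
Total arrangements: 9! = 362880.
Probability = D(9)/9! = 16687/45360.

Final answer: D(9)/9! = 133496/362880 = 0.367879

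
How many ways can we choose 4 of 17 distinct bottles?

C(17,4) = 17!/(4! x 13!).

Final answer: \binom{17}{4} = 2380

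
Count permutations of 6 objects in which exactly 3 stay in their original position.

Choose which 3 elements are fixed: C(6,3) = 20.
Derange the remaining 3 using D(j) = (j-1)(D(j-1) + D(j-2)), D(0)=1, D(1)=0: D(2)=1, D(3)=2.
Total: 20 x 2.

Final answer: C(6,3) D(3) = 40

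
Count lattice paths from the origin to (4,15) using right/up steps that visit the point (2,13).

Paths (0,0)->(2,13): C(15,13) = 105.
Paths (2,13)->(4,15): C(4,2) = 6.
By multiplication principle: 105 x 6.

Final answer: 630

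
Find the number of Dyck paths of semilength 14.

Total monotonic paths to (14,14): C(28,14) = 40116600.
Reflecting each bad path at its first crossing gives a bijection with paths to (13,15): C(28,15) = 37442160.
Valid Dyck paths: 40116600 - 37442160.
(Check: C(28,14) - C(28,15) = C(28,14)/15, the Catalan number C_{14}.)

Final answer: C_{14} = 2674440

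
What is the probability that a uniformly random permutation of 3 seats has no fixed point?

Use the recurrence D(n) = (n-1)(D(n-1) + D(n-2)) with D(0)=1, D(1)=0.
Building up: D(2)=1, D(3)=2.
Total arrangements: 3! = 6.
Probability = D(3)/3! = 1/3.

Final answer: D(3)/3! = 2/6 = 0.333333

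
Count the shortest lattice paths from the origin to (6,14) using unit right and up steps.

Each path has 6 right steps and 14 up steps in some order (20 steps total).
Choose which 14 of the 20 steps are up: C(20,14).

Final answer: C(20,14) = 38760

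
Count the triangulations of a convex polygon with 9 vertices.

This is counted by the nth Catalan number C_n. Here n = 9 - 2 = 7.
Using C_0 = 1 and C_(k+1) = C_k x 2(2k+1)/(k+2), build up term by term: C_1=1, C_2=2, C_3=5, C_4=14, C_5=42, C_6=132, C_7=429.

Final answer: C_{7} = 429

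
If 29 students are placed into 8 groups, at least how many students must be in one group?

By the pigeonhole principle: ceiling(29/8).

Final answer: 4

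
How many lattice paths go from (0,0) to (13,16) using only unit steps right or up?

Each path has 13 right steps and 16 up steps in some order (29 steps total).
Choose which 16 of the 29 steps are up: C(29,16).

Final answer: C(29,16) = 67863915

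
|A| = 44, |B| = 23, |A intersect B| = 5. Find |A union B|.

|A union B| = |A| + |B| - |A intersect B| = 44 + 23 - 5.

Final answer: 62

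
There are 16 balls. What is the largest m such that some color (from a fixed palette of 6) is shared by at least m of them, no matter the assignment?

There are 6 possible values for color (from a fixed palette of 6). With 16 balls and 6 categories, by pigeonhole: ceiling(16/6).

Final answer: 3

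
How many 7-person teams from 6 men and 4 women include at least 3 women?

Sum over valid woman counts:
C(4,3)C(6,4) = 60
C(4,4)C(6,3) = 20
Total: 60 + 20.

Final answer: 80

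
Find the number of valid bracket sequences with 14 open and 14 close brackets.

The structures are counted by the Catalan number C_n. Here n = 14 (pairs).
C_n = (2n)!/(n!(n+1)!), so C_{14} = 28!/(14! x 15!) = C(28,14)/15 = 40116600/15.

Final answer: C_{14} = 2674440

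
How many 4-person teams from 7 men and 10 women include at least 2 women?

Sum over valid woman counts:
C(10,2)C(7,2) = 945
C(10,3)C(7,1) = 840
C(10,4)C(7,0) = 210
Total: 945 + 840 + 210.

Final answer: 1995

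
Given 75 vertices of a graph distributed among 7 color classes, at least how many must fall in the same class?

By pigeonhole with 75 objects and 7 categories: ceiling(75/7).

Final answer: 11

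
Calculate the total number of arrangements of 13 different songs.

The number of ways to arrange 13 distinct objects is 13!.

Final answer: 13! = 6227020800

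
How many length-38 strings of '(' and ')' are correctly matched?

This is counted by the nth Catalan number C_n. Here n = 19 (pairs).
C_n = C(2n,n) - C(2n,n+1), so C_{19} = C(38,19) - C(38,20) = 35345263800 - 33578000610.

Final answer: C_{19} = 1767263190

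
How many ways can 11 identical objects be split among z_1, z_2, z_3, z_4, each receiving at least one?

Substitute z'_i = z_i - 1 (so z'_i >= 0). Then sum z'_i = 11 - 4 = 7.
Stars and bars: C(7+4-1, 4-1) = C(10,3).

Final answer: C(10,3) = 120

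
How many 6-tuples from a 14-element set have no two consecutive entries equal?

Let g(n) count such strings. g(1) = 14, and each valid string of length n-1 extends in 13 ways (any symbol but the last), so g(n) = 13 g(n-1).
Total: g(6) = 14 x 13^5.

Final answer: 14 x 13^{5} = 5198102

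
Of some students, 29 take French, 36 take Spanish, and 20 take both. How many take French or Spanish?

|A union B| = |A| + |B| - |A intersect B| = 29 + 36 - 20.

Final answer: 45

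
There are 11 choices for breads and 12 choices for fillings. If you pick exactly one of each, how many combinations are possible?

By the multiplication principle: 11 x 12.

Final answer: 132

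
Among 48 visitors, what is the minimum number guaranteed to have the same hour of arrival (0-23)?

There are 24 possible values for hour of arrival (0-23). With 48 visitors and 24 categories, by pigeonhole: ceiling(48/24).

Final answer: 2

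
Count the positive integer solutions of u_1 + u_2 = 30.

Substitute u'_i = u_i - 1 (so u'_i >= 0). Then sum u'_i = 30 - 2 = 28.
Stars and bars: C(28+2-1, 2-1) = C(29,1).

Final answer: C(29,1) = 29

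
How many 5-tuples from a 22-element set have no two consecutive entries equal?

Let g(n) count such strings. g(1) = 22, and each valid string of length n-1 extends in 21 ways (any symbol but the last), so g(n) = 21 g(n-1).
Total: g(5) = 22 x 21^4.

Final answer: 22 x 21^{4} = 4278582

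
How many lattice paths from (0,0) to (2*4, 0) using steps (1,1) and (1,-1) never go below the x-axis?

Total monotonic paths to (4,4): C(8,4) = 70.
Reflecting each bad path at its first crossing gives a bijection with paths to (3,5): C(8,5) = 56.
Valid Dyck paths: 70 - 56.
(These counts are the Catalan numbers.)

Final answer: C_{4} = 14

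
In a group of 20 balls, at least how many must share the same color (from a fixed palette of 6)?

There are 6 possible values for color (from a fixed palette of 6). With 20 balls and 6 categories, by pigeonhole: ceiling(20/6).

Final answer: 4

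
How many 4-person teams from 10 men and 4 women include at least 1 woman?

Sum over valid woman counts:
C(4,1)C(10,3) = 480
C(4,2)C(10,2) = 270
C(4,3)C(10,1) = 40
C(4,4)C(10,0) = 1
Total: 480 + 270 + 40 + 1.

Final answer: 791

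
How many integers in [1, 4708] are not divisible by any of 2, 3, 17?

|div by 2|=2354, |div by 3|=1569, |div by 17|=276.
|div by 2&3|=784, |div by 2&17|=138, |div by 3&17|=92, |div by all|=46.
By inclusion-exclusion, divisible by at least one: 2354+1569+276-784-138-92+46 = 3231.
Not divisible by any: 4708 - 3231.

Final answer: 1477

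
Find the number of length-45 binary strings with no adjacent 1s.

A valid string ends in 0 (append to any length-(n-1) valid string) or in 01 (append to any length-(n-2) valid string), so a(n) = a(n-1) + a(n-2) with a(1)=2, a(2)=3.
Computing successive values: a(1)=2, a(2)=3, a(3)=5, a(4)=8, a(5)=13, a(6)=21, a(7)=34, a(8)=55, a(9)=89, a(10)=144, a(11)=233, a(12)=377, a(13)=610, a(14)=987, a(15)=1597, a(16)=2584, a(17)=4181, a(18)=6765, a(19)=10946, a(20)=17711, a(21)=28657, a(22)=46368, a(23)=75025, a(24)=121393, a(25)=196418, a(26)=317811, a(27)=514229, a(28)=832040, a(29)=1346269, a(30)=2178309, a(31)=3524578, a(32)=5702887, a(33)=9227465, a(34)=14930352, a(35)=24157817, a(36)=39088169, a(37)=63245986, a(38)=102334155, a(39)=165580141, a(40)=267914296, a(41)=433494437, a(42)=701408733, a(43)=1134903170, a(44)=1836311903, a(45)=2971215073.

Final answer: 2971215073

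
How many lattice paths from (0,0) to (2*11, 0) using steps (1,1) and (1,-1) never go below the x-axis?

Total monotonic paths to (11,11): C(22,11) = 705432.
By the reflection principle, paths that go above the diagonal number C(22,12) = 646646.
Valid Dyck paths: 705432 - 646646.
(Check: C(22,11) - C(22,12) = C(22,11)/12, the Catalan number C_{11}.)

Final answer: C_{11} = 58786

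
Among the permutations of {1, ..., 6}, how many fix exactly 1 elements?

Choose which 1 elements are fixed: C(6,1) = 6.
Derange the remaining 5 using D(j) = (j-1)(D(j-1) + D(j-2)), D(0)=1, D(1)=0: D(2)=1, D(3)=2, D(4)=9, D(5)=44.
Total: 6 x 44.

Final answer: C(6,1) D(5) = 264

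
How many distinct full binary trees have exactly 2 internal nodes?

The structures are counted by the Catalan number C_n. Here n = 2.
Using C_0 = 1 and C_(k+1) = C_k x 2(2k+1)/(k+2), build up term by term: C_1=1, C_2=2.

Final answer: C_{2} = 2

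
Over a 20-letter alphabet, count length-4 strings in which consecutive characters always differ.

Let g(n) count such strings. g(1) = 20, and each valid string of length n-1 extends in 19 ways (any symbol but the last), so g(n) = 19 g(n-1).
Total: g(4) = 20 x 19^3.

Final answer: 20 x 19^{3} = 137180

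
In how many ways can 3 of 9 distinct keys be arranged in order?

P(9,3) = 9!/(9-3)! = 9!/6!.

Final answer: P(9,3) = 504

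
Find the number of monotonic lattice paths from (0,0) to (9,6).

Each path has 9 right steps and 6 up steps in some order (15 steps total).
Choose which 6 of the 15 steps are up: C(15,6).

Final answer: C(15,6) = 5005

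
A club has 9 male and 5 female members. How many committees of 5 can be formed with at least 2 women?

Sum over valid woman counts:
C(5,2)C(9,3) = 840
C(5,3)C(9,2) = 360
C(5,4)C(9,1) = 45
C(5,5)C(9,0) = 1
Total: 840 + 360 + 45 + 1.

Final answer: 1246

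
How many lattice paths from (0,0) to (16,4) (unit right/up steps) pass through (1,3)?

Paths (0,0)->(1,3): C(4,3) = 4.
Paths (1,3)->(16,4): C(16,1) = 16.
By multiplication principle: 4 x 16.

Final answer: 64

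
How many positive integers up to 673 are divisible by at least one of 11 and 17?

Multiples of 11: 61. Multiples of 17: 39. Of both (lcm=187): 3.
By inclusion-exclusion: 61 + 39 - 3.

Final answer: 97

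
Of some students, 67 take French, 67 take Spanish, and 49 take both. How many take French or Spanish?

|A union B| = |A| + |B| - |A intersect B| = 67 + 67 - 49.

Final answer: 85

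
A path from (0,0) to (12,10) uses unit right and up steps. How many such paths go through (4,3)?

Paths (0,0)->(4,3): C(7,3) = 35.
Paths (4,3)->(12,10): C(15,7) = 6435.
By multiplication principle: 35 x 6435.

Final answer: 225225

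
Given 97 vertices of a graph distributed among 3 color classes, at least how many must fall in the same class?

By pigeonhole with 97 objects and 3 categories: ceiling(97/3).

Final answer: 33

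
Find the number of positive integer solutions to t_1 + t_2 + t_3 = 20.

Substitute t'_i = t_i - 1 (so t'_i >= 0). Then sum t'_i = 20 - 3 = 17.
Stars and bars: C(17+3-1, 3-1) = C(19,2).

Final answer: C(19,2) = 171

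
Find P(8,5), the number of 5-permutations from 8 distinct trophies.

P(8,5) = 8!/(8-5)! = 8!/3!.

Final answer: P(8,5) = 6720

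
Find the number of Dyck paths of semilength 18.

Total monotonic paths to (18,18): C(36,18) = 9075135300.
Paths that cross above y=x (reflection bijection): C(36,19) = 8597496600.
Valid Dyck paths: 9075135300 - 8597496600.
(This is the Catalan number C_{18}.)

Final answer: C_{18} = 477638700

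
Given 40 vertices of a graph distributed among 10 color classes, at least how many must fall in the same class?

By pigeonhole with 40 objects and 10 categories: ceiling(40/10).

Final answer: 4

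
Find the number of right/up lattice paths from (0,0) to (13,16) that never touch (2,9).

Total paths to (13,16): C(29,16) = 67863915.
Paths through (2,9): C(11,9) x C(18,7) = 1750320.
Avoiding (2,9): 67863915 - 1750320.

Final answer: 66113595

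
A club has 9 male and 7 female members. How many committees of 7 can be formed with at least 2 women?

Sum over valid woman counts:
C(7,2)C(9,5) = 2646
C(7,3)C(9,4) = 4410
C(7,4)C(9,3) = 2940
C(7,5)C(9,2) = 756
C(7,6)C(9,1) = 63
C(7,7)C(9,0) = 1
Total: 2646 + 4410 + 2940 + 756 + 63 + 1.

Final answer: 10816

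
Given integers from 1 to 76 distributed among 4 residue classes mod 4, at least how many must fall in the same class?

By pigeonhole with 76 objects and 4 categories: ceiling(76/4).

Final answer: 19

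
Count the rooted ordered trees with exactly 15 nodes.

This is a standard Catalan-number count: the answer is C_n. Here n = 15 - 1 = 14.
C_n = C(2n,n) - C(2n,n+1), so C_{14} = C(28,14) - C(28,15) = 40116600 - 37442160.

Final answer: C_{14} = 2674440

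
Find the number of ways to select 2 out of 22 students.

C(22,2) = 22!/(2! x (22-2)!).

Final answer: C(22,2) = 231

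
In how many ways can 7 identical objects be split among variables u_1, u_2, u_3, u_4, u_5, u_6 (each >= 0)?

Stars and bars with 7 stars and 5 bars:
C(7+6-1, 6-1) = C(12,5).

Final answer: C(12,5) = 792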